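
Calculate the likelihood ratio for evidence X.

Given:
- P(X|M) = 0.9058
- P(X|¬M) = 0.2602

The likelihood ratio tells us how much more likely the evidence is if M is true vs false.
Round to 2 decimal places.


Likelihood Ratio (LR) = P(X|M) / P(X|¬M)

LR = 0.9058 / 0.2602
   = 3.48

The evidence is 3.48 times more likely if M is true than if M is false.
Since LR > 1, the evidence supports M over ¬M.


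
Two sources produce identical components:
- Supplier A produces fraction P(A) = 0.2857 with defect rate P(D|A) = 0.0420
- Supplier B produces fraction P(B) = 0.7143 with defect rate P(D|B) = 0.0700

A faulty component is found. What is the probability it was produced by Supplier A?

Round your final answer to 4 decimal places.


Let A = from Supplier A, D = faulty

Given:
- P(A) = 0.2857, P(B) = 0.7143
- P(D|A) = 0.0420, P(D|B) = 0.0700

Step 1: Find P(D)
P(D) = P(D|A)P(A) + P(D|B)P(B)
     = 0.0420 × 0.2857 + 0.0700 × 0.7143
     = 0.01199940 + 0.05000100
     = 0.06200040

Step 2: Apply Bayes' theorem
P(A|D) = P(D|A)P(A) / P(D)
       = 0.01199940 / 0.06200040
       = 0.1935


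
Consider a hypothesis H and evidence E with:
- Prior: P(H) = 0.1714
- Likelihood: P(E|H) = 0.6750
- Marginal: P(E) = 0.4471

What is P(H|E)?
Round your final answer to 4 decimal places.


Using Bayes' theorem:

P(H|E) = P(E|H) × P(H) / P(E)
       = 0.6750 × 0.1714 / 0.4471
       = 0.11569500 / 0.4471
       = 0.2588

The evidence strengthens our belief in H.
Prior: 0.1714 → Posterior: 0.2588


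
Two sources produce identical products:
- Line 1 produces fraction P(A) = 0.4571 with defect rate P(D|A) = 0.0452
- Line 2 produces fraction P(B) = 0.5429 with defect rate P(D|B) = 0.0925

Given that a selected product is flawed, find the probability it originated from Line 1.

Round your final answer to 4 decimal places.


Let A = from Line 1, D = flawed

Given:
- P(A) = 0.4571, P(B) = 0.5429
- P(D|A) = 0.0452, P(D|B) = 0.0925

Step 1: Find P(D)
P(D) = P(D|A)P(A) + P(D|B)P(B)
     = 0.0452 × 0.4571 + 0.0925 × 0.5429
     = 0.02066092 + 0.05021825
     = 0.07087917

Step 2: Apply Bayes' theorem
P(A|D) = P(D|A)P(A) / P(D)
       = 0.02066092 / 0.07087917
       = 0.2915


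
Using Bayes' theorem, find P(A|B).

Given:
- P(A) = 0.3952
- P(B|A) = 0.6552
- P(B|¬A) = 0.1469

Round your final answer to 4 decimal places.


Bayes' theorem: P(A|B) = P(B|A) × P(A) / P(B)

Step 1: Calculate P(B) using law of total probability
P(B) = P(B|A)P(A) + P(B|¬A)P(¬A)
     = 0.6552 × 0.3952 + 0.1469 × 0.6048
     = 0.25893504 + 0.08884512
     = 0.34778016

Step 2: Apply Bayes' theorem
P(A|B) = P(B|A) × P(A) / P(B)
       = 0.25893504 / 0.34778016
       = 0.7445


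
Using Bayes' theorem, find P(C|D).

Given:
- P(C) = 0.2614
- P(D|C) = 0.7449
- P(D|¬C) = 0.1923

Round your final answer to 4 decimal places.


Bayes' theorem: P(C|D) = P(D|C) × P(C) / P(D)

Step 1: Calculate P(D) using law of total probability
P(D) = P(D|C)P(C) + P(D|¬C)P(¬C)
     = 0.7449 × 0.2614 + 0.1923 × 0.7386
     = 0.19471686 + 0.14203278
     = 0.33674964

Step 2: Apply Bayes' theorem
P(C|D) = P(D|C) × P(C) / P(D)
       = 0.19471686 / 0.33674964
       = 0.5782


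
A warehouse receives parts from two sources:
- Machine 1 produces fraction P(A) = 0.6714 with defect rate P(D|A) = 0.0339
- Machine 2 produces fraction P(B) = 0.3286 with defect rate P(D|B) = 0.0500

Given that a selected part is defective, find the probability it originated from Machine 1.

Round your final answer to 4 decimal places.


Let A = from Machine 1, D = defective

Given:
- P(A) = 0.6714, P(B) = 0.3286
- P(D|A) = 0.0339, P(D|B) = 0.0500

Step 1: Find P(D)
P(D) = P(D|A)P(A) + P(D|B)P(B)
     = 0.0339 × 0.6714 + 0.0500 × 0.3286
     = 0.02276046 + 0.01643000
     = 0.03919046

Step 2: Apply Bayes' theorem
P(A|D) = P(D|A)P(A) / P(D)
       = 0.02276046 / 0.03919046
       = 0.5808


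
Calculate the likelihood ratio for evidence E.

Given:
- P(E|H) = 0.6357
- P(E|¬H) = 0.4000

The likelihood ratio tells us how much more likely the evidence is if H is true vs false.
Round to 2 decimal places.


Likelihood Ratio (LR) = P(E|H) / P(E|¬H)

LR = 0.6357 / 0.4000
   = 1.59

The evidence is 1.59 times more likely if H is true than if H is false.
LR > 1, so observing E raises the odds in favor of H.


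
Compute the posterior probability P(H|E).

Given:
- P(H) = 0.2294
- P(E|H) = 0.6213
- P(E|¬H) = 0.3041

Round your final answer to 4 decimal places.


Bayes' theorem: P(H|E) = P(E|H) × P(H) / P(E)

Step 1: Calculate P(E) using law of total probability
P(E) = P(E|H)P(H) + P(E|¬H)P(¬H)
     = 0.6213 × 0.2294 + 0.3041 × 0.7706
     = 0.14252622 + 0.23433946
     = 0.37686568

Step 2: Apply Bayes' theorem
P(H|E) = P(E|H) × P(H) / P(E)
       = 0.14252622 / 0.37686568
       = 0.3782


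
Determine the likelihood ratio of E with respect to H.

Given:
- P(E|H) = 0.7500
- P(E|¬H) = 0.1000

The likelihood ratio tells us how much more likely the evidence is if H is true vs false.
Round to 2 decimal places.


Likelihood Ratio (LR) = P(E|H) / P(E|¬H)

LR = 0.7500 / 0.1000
   = 7.50

The evidence is 7.50 times more likely if H is true than if H is false.
Since LR > 1, the evidence supports H over ¬H.


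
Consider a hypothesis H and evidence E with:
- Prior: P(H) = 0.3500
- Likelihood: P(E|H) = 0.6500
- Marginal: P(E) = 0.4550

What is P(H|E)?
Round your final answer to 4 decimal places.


Using Bayes' theorem:

P(H|E) = P(E|H) × P(H) / P(E)
       = 0.6500 × 0.3500 / 0.4550
       = 0.22750000 / 0.4550
       = 0.5000

The evidence strengthens our belief in H.
Prior: 0.3500 → Posterior: 0.5000


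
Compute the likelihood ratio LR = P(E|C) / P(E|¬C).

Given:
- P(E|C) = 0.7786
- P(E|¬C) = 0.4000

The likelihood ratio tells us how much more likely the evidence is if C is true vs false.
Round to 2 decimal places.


Likelihood Ratio (LR) = P(E|C) / P(E|¬C)

LR = 0.7786 / 0.4000
   = 1.95

The evidence is 1.95 times more likely if C is true than if C is false.
LR > 1, so observing E raises the odds in favor of C.


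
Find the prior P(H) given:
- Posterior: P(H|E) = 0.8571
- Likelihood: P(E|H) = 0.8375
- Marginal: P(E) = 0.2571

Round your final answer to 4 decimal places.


From Bayes' theorem: P(H|E) = P(E|H) × P(H) / P(E)

Rearranging for P(H):
P(H) = P(H|E) × P(E) / P(E|H)
     = 0.8571 × 0.2571 / 0.8375
     = 0.22036041 / 0.8375
     = 0.2631


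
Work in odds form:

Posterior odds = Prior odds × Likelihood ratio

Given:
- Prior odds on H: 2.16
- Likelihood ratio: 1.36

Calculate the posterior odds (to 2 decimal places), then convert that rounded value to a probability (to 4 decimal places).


Step 1: Calculate posterior odds
Posterior odds = Prior odds × LR
               = 2.16 × 1.36
               = 2.94

Step 2: Convert to probability
P(H|E) = Posterior odds / (1 + Posterior odds)
       = 2.94 / (1 + 2.94)
       = 2.94 / 3.94
       = 0.7462

The evidence increased P(H) from 0.6835 to 0.7462.


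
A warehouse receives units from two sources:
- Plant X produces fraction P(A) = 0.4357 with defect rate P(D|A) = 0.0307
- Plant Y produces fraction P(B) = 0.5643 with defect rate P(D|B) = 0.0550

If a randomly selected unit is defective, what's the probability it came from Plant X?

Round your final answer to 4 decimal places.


Let A = from Plant X, D = defective

Given:
- P(A) = 0.4357, P(B) = 0.5643
- P(D|A) = 0.0307, P(D|B) = 0.0550

Step 1: Find P(D)
P(D) = P(D|A)P(A) + P(D|B)P(B)
     = 0.0307 × 0.4357 + 0.0550 × 0.5643
     = 0.01337599 + 0.03103650
     = 0.04441249

Step 2: Apply Bayes' theorem
P(A|D) = P(D|A)P(A) / P(D)
       = 0.01337599 / 0.04441249
       = 0.3012


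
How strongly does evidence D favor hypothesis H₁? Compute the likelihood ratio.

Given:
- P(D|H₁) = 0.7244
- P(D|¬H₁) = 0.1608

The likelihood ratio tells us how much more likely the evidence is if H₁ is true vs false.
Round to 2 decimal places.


Likelihood Ratio (LR) = P(D|H₁) / P(D|¬H₁)

LR = 0.7244 / 0.1608
   = 4.50

The evidence is 4.50 times more likely if H₁ is true than if H₁ is false.
Since LR > 1, the evidence supports H₁ over ¬H₁.


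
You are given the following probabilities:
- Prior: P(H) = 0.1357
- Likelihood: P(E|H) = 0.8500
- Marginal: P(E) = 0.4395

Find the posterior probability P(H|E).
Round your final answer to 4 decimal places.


Using Bayes' theorem:

P(H|E) = P(E|H) × P(H) / P(E)
       = 0.8500 × 0.1357 / 0.4395
       = 0.11534500 / 0.4395
       = 0.2624

The evidence strengthens our belief in H.
Prior: 0.1357 → Posterior: 0.2624


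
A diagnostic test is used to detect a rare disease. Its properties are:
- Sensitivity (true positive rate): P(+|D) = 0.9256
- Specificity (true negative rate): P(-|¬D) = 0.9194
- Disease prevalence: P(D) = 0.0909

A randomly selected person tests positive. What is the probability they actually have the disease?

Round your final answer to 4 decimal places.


Let D = has disease, + = positive test

Given:
- P(D) = 0.0909 (prevalence)
- P(+|D) = 0.9256 (sensitivity)
- P(-|¬D) = 0.9194 (specificity)
- P(+|¬D) = 0.0806 (false positive rate = 1 - specificity)

Step 1: Find P(+)
P(+) = P(+|D)P(D) + P(+|¬D)P(¬D)
     = 0.9256 × 0.0909 + 0.0806 × 0.9091
     = 0.08413704 + 0.07327346
     = 0.15741050

Step 2: Apply Bayes' theorem for P(D|+)
P(D|+) = P(+|D)P(D) / P(+)
       = 0.08413704 / 0.15741050
       = 0.5345


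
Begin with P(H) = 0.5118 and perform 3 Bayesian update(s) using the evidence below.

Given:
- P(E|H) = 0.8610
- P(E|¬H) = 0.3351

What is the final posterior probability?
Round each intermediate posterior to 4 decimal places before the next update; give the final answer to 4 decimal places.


Sequential Bayesian updating:

Initial prior: P(H) = 0.5118

Update 1:
  P(E) = 0.8610 × 0.5118 + 0.3351 × 0.4882 = 0.44065980 + 0.16359582 = 0.60425562
  P(H|E) = 0.44065980 / 0.60425562 = 0.7293

Update 2:
  P(E) = 0.8610 × 0.7293 + 0.3351 × 0.2707 = 0.62792730 + 0.09071157 = 0.71863887
  P(H|E) = 0.62792730 / 0.71863887 = 0.8738

Update 3:
  P(E) = 0.8610 × 0.8738 + 0.3351 × 0.1262 = 0.75234180 + 0.04228962 = 0.79463142
  P(H|E) = 0.75234180 / 0.79463142 = 0.9468

Final posterior: 0.9468


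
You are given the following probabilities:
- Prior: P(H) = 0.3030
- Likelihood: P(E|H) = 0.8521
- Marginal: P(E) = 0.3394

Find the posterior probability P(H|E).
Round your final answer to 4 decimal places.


Using Bayes' theorem:

P(H|E) = P(E|H) × P(H) / P(E)
       = 0.8521 × 0.3030 / 0.3394
       = 0.25818630 / 0.3394
       = 0.7607

The evidence strengthens our belief in H.
Prior: 0.3030 → Posterior: 0.7607


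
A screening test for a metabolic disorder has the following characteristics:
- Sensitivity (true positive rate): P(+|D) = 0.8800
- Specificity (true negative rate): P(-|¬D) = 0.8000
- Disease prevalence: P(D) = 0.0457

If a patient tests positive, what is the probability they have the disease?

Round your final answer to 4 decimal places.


Let D = has disease, + = positive test

Given:
- P(D) = 0.0457 (prevalence)
- P(+|D) = 0.8800 (sensitivity)
- P(-|¬D) = 0.8000 (specificity)
- P(+|¬D) = 0.2000 (false positive rate = 1 - specificity)

Step 1: Find P(+)
P(+) = P(+|D)P(D) + P(+|¬D)P(¬D)
     = 0.8800 × 0.0457 + 0.2000 × 0.9543
     = 0.04021600 + 0.19086000
     = 0.23107600

Step 2: Apply Bayes' theorem for P(D|+)
P(D|+) = P(+|D)P(D) / P(+)
       = 0.04021600 / 0.23107600
       = 0.1740


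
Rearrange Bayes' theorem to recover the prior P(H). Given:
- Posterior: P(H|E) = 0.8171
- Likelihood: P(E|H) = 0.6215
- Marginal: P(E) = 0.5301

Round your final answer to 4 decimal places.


From Bayes' theorem: P(H|E) = P(E|H) × P(H) / P(E)

Rearranging for P(H):
P(H) = P(H|E) × P(E) / P(E|H)
     = 0.8171 × 0.5301 / 0.6215
     = 0.43314471 / 0.6215
     = 0.6969


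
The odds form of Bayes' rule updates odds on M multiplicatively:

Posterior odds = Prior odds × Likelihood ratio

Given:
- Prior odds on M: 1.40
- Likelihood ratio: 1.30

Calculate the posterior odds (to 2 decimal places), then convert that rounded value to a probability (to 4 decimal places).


Step 1: Calculate posterior odds
Posterior odds = Prior odds × LR
               = 1.40 × 1.30
               = 1.82

Step 2: Convert to probability
P(M|E) = Posterior odds / (1 + Posterior odds)
       = 1.82 / (1 + 1.82)
       = 1.82 / 2.82
       = 0.6454

The evidence increased P(M) from 0.5833 to 0.6454.


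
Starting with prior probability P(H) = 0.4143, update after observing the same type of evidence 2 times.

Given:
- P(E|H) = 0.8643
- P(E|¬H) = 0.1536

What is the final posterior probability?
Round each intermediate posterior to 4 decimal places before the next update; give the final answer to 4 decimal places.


Sequential Bayesian updating:

Initial prior: P(H) = 0.4143

Update 1:
  P(E) = 0.8643 × 0.4143 + 0.1536 × 0.5857 = 0.35807949 + 0.08996352 = 0.44804301
  P(H|E) = 0.35807949 / 0.44804301 = 0.7992

Update 2:
  P(E) = 0.8643 × 0.7992 + 0.1536 × 0.2008 = 0.69074856 + 0.03084288 = 0.72159144
  P(H|E) = 0.69074856 / 0.72159144 = 0.9573

Final posterior: 0.9573


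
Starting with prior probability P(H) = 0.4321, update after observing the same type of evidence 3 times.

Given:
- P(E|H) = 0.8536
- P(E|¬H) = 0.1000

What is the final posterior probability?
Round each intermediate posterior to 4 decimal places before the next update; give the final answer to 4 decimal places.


Sequential Bayesian updating:

Initial prior: P(H) = 0.4321

Update 1:
  P(E) = 0.8536 × 0.4321 + 0.1000 × 0.5679 = 0.36884056 + 0.05679000 = 0.42563056
  P(H|E) = 0.36884056 / 0.42563056 = 0.8666

Update 2:
  P(E) = 0.8536 × 0.8666 + 0.1000 × 0.1334 = 0.73972976 + 0.01334000 = 0.75306976
  P(H|E) = 0.73972976 / 0.75306976 = 0.9823

Update 3:
  P(E) = 0.8536 × 0.9823 + 0.1000 × 0.0177 = 0.83849128 + 0.00177000 = 0.84026128
  P(H|E) = 0.83849128 / 0.84026128 = 0.9979

Final posterior: 0.9979


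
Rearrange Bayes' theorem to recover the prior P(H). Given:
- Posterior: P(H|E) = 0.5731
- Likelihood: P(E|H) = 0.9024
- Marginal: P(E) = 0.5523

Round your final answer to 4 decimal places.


From Bayes' theorem: P(H|E) = P(E|H) × P(H) / P(E)

Rearranging for P(H):
P(H) = P(H|E) × P(E) / P(E|H)
     = 0.5731 × 0.5523 / 0.9024
     = 0.31652313 / 0.9024
     = 0.3508


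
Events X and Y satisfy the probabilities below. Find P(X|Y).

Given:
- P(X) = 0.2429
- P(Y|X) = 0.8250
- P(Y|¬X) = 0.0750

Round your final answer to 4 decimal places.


Bayes' theorem: P(X|Y) = P(Y|X) × P(X) / P(Y)

Step 1: Calculate P(Y) using law of total probability
P(Y) = P(Y|X)P(X) + P(Y|¬X)P(¬X)
     = 0.8250 × 0.2429 + 0.0750 × 0.7571
     = 0.20039250 + 0.05678250
     = 0.25717500

Step 2: Apply Bayes' theorem
P(X|Y) = P(Y|X) × P(X) / P(Y)
       = 0.20039250 / 0.25717500
       = 0.7792


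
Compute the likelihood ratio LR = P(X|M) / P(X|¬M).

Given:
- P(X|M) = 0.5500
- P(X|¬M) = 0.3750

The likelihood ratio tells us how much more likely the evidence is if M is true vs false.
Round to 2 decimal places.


Likelihood Ratio (LR) = P(X|M) / P(X|¬M)

LR = 0.5500 / 0.3750
   = 1.47

The evidence is 1.47 times more likely if M is true than if M is false.
LR > 1, so observing X raises the odds in favor of M.


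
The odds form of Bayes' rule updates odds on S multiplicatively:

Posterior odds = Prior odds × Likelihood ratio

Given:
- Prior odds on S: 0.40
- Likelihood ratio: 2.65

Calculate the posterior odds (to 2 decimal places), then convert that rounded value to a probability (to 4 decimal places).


Step 1: Calculate posterior odds
Posterior odds = Prior odds × LR
               = 0.40 × 2.65
               = 1.06

Step 2: Convert to probability
P(S|E) = Posterior odds / (1 + Posterior odds)
       = 1.06 / (1 + 1.06)
       = 1.06 / 2.06
       = 0.5146

The evidence increased P(S) from 0.2857 to 0.5146.


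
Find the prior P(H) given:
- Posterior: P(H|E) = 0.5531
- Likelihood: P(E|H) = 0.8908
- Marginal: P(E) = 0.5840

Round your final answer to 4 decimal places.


From Bayes' theorem: P(H|E) = P(E|H) × P(H) / P(E)

Rearranging for P(H):
P(H) = P(H|E) × P(E) / P(E|H)
     = 0.5531 × 0.5840 / 0.8908
     = 0.32301040 / 0.8908
     = 0.3626


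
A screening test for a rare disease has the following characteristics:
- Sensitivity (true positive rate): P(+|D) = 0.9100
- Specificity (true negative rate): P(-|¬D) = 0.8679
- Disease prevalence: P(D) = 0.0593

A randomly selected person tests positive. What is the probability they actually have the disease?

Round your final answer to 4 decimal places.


Let D = has disease, + = positive test

Given:
- P(D) = 0.0593 (prevalence)
- P(+|D) = 0.9100 (sensitivity)
- P(-|¬D) = 0.8679 (specificity)
- P(+|¬D) = 0.1321 (false positive rate = 1 - specificity)

Step 1: Find P(+)
P(+) = P(+|D)P(D) + P(+|¬D)P(¬D)
     = 0.9100 × 0.0593 + 0.1321 × 0.9407
     = 0.05396300 + 0.12426647
     = 0.17822947

Step 2: Apply Bayes' theorem for P(D|+)
P(D|+) = P(+|D)P(D) / P(+)
       = 0.05396300 / 0.17822947
       = 0.3028


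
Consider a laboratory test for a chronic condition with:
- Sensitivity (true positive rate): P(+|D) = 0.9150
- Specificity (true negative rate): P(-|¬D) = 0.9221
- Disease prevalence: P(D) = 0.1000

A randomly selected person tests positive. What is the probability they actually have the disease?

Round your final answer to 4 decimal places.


Let D = has disease, + = positive test

Given:
- P(D) = 0.1000 (prevalence)
- P(+|D) = 0.9150 (sensitivity)
- P(-|¬D) = 0.9221 (specificity)
- P(+|¬D) = 0.0779 (false positive rate = 1 - specificity)

Step 1: Find P(+)
P(+) = P(+|D)P(D) + P(+|¬D)P(¬D)
     = 0.9150 × 0.1000 + 0.0779 × 0.9000
     = 0.09150000 + 0.07011000
     = 0.16161000

Step 2: Apply Bayes' theorem for P(D|+)
P(D|+) = P(+|D)P(D) / P(+)
       = 0.09150000 / 0.16161000
       = 0.5662


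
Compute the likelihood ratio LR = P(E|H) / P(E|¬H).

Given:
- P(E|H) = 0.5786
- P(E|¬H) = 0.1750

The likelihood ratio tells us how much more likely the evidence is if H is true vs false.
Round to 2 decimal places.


Likelihood Ratio (LR) = P(E|H) / P(E|¬H)

LR = 0.5786 / 0.1750
   = 3.31

The evidence is 3.31 times more likely if H is true than if H is false.
LR > 1, so observing E raises the odds in favor of H.


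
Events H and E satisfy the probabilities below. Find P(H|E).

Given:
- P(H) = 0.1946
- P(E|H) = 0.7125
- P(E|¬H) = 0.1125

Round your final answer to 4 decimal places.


Bayes' theorem: P(H|E) = P(E|H) × P(H) / P(E)

Step 1: Calculate P(E) using law of total probability
P(E) = P(E|H)P(H) + P(E|¬H)P(¬H)
     = 0.7125 × 0.1946 + 0.1125 × 0.8054
     = 0.13865250 + 0.09060750
     = 0.22926000

Step 2: Apply Bayes' theorem
P(H|E) = P(E|H) × P(H) / P(E)
       = 0.13865250 / 0.22926000
       = 0.6048


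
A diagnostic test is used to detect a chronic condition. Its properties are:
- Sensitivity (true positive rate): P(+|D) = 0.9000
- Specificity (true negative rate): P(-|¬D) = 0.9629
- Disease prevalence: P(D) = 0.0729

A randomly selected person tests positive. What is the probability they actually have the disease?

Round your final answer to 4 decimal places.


Let D = has disease, + = positive test

Given:
- P(D) = 0.0729 (prevalence)
- P(+|D) = 0.9000 (sensitivity)
- P(-|¬D) = 0.9629 (specificity)
- P(+|¬D) = 0.0371 (false positive rate = 1 - specificity)

Step 1: Find P(+)
P(+) = P(+|D)P(D) + P(+|¬D)P(¬D)
     = 0.9000 × 0.0729 + 0.0371 × 0.9271
     = 0.06561000 + 0.03439541
     = 0.10000541

Step 2: Apply Bayes' theorem for P(D|+)
P(D|+) = P(+|D)P(D) / P(+)
       = 0.06561000 / 0.10000541
       = 0.6561


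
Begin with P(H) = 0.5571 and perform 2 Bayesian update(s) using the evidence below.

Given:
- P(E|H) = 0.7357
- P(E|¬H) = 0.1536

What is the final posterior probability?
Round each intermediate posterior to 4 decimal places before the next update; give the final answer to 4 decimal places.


Sequential Bayesian updating:

Initial prior: P(H) = 0.5571

Update 1:
  P(E) = 0.7357 × 0.5571 + 0.1536 × 0.4429 = 0.40985847 + 0.06802944 = 0.47788791
  P(H|E) = 0.40985847 / 0.47788791 = 0.8576

Update 2:
  P(E) = 0.7357 × 0.8576 + 0.1536 × 0.1424 = 0.63093632 + 0.02187264 = 0.65280896
  P(H|E) = 0.63093632 / 0.65280896 = 0.9665

Final posterior: 0.9665


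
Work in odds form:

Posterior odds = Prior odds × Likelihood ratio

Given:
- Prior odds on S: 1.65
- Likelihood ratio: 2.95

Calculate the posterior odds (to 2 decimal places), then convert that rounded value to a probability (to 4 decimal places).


Step 1: Calculate posterior odds
Posterior odds = Prior odds × LR
               = 1.65 × 2.95
               = 4.87

Step 2: Convert to probability
P(S|E) = Posterior odds / (1 + Posterior odds)
       = 4.87 / (1 + 4.87)
       = 4.87 / 5.87
       = 0.8296

The evidence increased P(S) from 0.6226 to 0.8296.


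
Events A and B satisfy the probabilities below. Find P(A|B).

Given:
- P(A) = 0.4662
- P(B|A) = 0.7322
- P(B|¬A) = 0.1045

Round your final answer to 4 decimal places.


Bayes' theorem: P(A|B) = P(B|A) × P(A) / P(B)

Step 1: Calculate P(B) using law of total probability
P(B) = P(B|A)P(A) + P(B|¬A)P(¬A)
     = 0.7322 × 0.4662 + 0.1045 × 0.5338
     = 0.34135164 + 0.05578210
     = 0.39713374

Step 2: Apply Bayes' theorem
P(A|B) = P(B|A) × P(A) / P(B)
       = 0.34135164 / 0.39713374
       = 0.8595


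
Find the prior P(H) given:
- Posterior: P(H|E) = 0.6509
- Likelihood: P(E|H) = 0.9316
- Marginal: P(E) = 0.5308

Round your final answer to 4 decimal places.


From Bayes' theorem: P(H|E) = P(E|H) × P(H) / P(E)

Rearranging for P(H):
P(H) = P(H|E) × P(E) / P(E|H)
     = 0.6509 × 0.5308 / 0.9316
     = 0.34549772 / 0.9316
     = 0.3709


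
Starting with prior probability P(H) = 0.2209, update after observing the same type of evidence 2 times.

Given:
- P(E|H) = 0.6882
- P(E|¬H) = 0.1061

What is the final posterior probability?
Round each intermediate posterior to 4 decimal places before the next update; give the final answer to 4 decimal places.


Sequential Bayesian updating:

Initial prior: P(H) = 0.2209

Update 1:
  P(E) = 0.6882 × 0.2209 + 0.1061 × 0.7791 = 0.15202338 + 0.08266251 = 0.23468589
  P(H|E) = 0.15202338 / 0.23468589 = 0.6478

Update 2:
  P(E) = 0.6882 × 0.6478 + 0.1061 × 0.3522 = 0.44581596 + 0.03736842 = 0.48318438
  P(H|E) = 0.44581596 / 0.48318438 = 0.9227

Final posterior: 0.9227


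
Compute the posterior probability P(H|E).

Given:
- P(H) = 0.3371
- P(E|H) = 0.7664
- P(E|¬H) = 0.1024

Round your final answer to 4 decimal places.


Bayes' theorem: P(H|E) = P(E|H) × P(H) / P(E)

Step 1: Calculate P(E) using law of total probability
P(E) = P(E|H)P(H) + P(E|¬H)P(¬H)
     = 0.7664 × 0.3371 + 0.1024 × 0.6629
     = 0.25835344 + 0.06788096
     = 0.32623440

Step 2: Apply Bayes' theorem
P(H|E) = P(E|H) × P(H) / P(E)
       = 0.25835344 / 0.32623440
       = 0.7919


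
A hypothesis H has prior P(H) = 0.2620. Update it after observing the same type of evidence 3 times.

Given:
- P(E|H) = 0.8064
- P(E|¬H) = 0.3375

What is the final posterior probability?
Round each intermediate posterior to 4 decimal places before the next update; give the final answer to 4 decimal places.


Sequential Bayesian updating:

Initial prior: P(H) = 0.2620

Update 1:
  P(E) = 0.8064 × 0.2620 + 0.3375 × 0.7380 = 0.21127680 + 0.24907500 = 0.46035180
  P(H|E) = 0.21127680 / 0.46035180 = 0.4589

Update 2:
  P(E) = 0.8064 × 0.4589 + 0.3375 × 0.5411 = 0.37005696 + 0.18262125 = 0.55267821
  P(H|E) = 0.37005696 / 0.55267821 = 0.6696

Update 3:
  P(E) = 0.8064 × 0.6696 + 0.3375 × 0.3304 = 0.53996544 + 0.11151000 = 0.65147544
  P(H|E) = 0.53996544 / 0.65147544 = 0.8288

Final posterior: 0.8288


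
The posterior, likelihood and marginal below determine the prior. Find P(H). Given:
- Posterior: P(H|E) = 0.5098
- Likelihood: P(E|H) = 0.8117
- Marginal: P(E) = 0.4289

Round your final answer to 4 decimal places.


From Bayes' theorem: P(H|E) = P(E|H) × P(H) / P(E)

Rearranging for P(H):
P(H) = P(H|E) × P(E) / P(E|H)
     = 0.5098 × 0.4289 / 0.8117
     = 0.21865322 / 0.8117
     = 0.2694


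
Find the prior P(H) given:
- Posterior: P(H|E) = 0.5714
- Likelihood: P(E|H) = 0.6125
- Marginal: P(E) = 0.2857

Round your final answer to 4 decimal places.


From Bayes' theorem: P(H|E) = P(E|H) × P(H) / P(E)

Rearranging for P(H):
P(H) = P(H|E) × P(E) / P(E|H)
     = 0.5714 × 0.2857 / 0.6125
     = 0.16324898 / 0.6125
     = 0.2665


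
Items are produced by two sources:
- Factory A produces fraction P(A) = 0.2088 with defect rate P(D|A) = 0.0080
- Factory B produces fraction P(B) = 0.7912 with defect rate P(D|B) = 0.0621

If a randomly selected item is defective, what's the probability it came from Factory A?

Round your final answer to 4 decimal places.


Let A = from Factory A, D = defective

Given:
- P(A) = 0.2088, P(B) = 0.7912
- P(D|A) = 0.0080, P(D|B) = 0.0621

Step 1: Find P(D)
P(D) = P(D|A)P(A) + P(D|B)P(B)
     = 0.0080 × 0.2088 + 0.0621 × 0.7912
     = 0.00167040 + 0.04913352
     = 0.05080392

Step 2: Apply Bayes' theorem
P(A|D) = P(D|A)P(A) / P(D)
       = 0.00167040 / 0.05080392
       = 0.0329


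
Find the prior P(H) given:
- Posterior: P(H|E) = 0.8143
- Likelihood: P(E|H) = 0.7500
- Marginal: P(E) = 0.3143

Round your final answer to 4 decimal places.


From Bayes' theorem: P(H|E) = P(E|H) × P(H) / P(E)

Rearranging for P(H):
P(H) = P(H|E) × P(E) / P(E|H)
     = 0.8143 × 0.3143 / 0.7500
     = 0.25593449 / 0.7500
     = 0.3412


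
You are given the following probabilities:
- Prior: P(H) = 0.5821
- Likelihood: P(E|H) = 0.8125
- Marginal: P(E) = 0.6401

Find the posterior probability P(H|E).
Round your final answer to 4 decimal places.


Using Bayes' theorem:

P(H|E) = P(E|H) × P(H) / P(E)
       = 0.8125 × 0.5821 / 0.6401
       = 0.47295625 / 0.6401
       = 0.7389

The evidence strengthens our belief in H.
Prior: 0.5821 → Posterior: 0.7389


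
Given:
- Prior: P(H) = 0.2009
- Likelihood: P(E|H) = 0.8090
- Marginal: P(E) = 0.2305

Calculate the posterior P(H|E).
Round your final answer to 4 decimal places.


Using Bayes' theorem:

P(H|E) = P(E|H) × P(H) / P(E)
       = 0.8090 × 0.2009 / 0.2305
       = 0.16252810 / 0.2305
       = 0.7051

The evidence strengthens our belief in H.
Prior: 0.2009 → Posterior: 0.7051


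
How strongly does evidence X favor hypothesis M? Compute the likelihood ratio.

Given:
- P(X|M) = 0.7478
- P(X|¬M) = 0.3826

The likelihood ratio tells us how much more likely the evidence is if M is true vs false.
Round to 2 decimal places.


Likelihood Ratio (LR) = P(X|M) / P(X|¬M)

LR = 0.7478 / 0.3826
   = 1.95

The evidence is 1.95 times more likely if M is true than if M is false.
Because LR exceeds 1, X is evidence for M.


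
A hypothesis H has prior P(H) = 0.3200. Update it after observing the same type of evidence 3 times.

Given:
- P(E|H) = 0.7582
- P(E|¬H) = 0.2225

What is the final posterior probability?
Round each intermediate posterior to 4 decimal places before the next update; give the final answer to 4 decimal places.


Sequential Bayesian updating:

Initial prior: P(H) = 0.3200

Update 1:
  P(E) = 0.7582 × 0.3200 + 0.2225 × 0.6800 = 0.24262400 + 0.15130000 = 0.39392400
  P(H|E) = 0.24262400 / 0.39392400 = 0.6159

Update 2:
  P(E) = 0.7582 × 0.6159 + 0.2225 × 0.3841 = 0.46697538 + 0.08546225 = 0.55243763
  P(H|E) = 0.46697538 / 0.55243763 = 0.8453

Update 3:
  P(E) = 0.7582 × 0.8453 + 0.2225 × 0.1547 = 0.64090646 + 0.03442075 = 0.67532721
  P(H|E) = 0.64090646 / 0.67532721 = 0.9490

Final posterior: 0.9490


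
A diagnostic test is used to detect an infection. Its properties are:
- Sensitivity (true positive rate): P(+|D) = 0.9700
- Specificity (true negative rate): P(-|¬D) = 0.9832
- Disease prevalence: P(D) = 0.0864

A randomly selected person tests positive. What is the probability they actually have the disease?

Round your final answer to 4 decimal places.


Let D = has disease, + = positive test

Given:
- P(D) = 0.0864 (prevalence)
- P(+|D) = 0.9700 (sensitivity)
- P(-|¬D) = 0.9832 (specificity)
- P(+|¬D) = 0.0168 (false positive rate = 1 - specificity)

Step 1: Find P(+)
P(+) = P(+|D)P(D) + P(+|¬D)P(¬D)
     = 0.9700 × 0.0864 + 0.0168 × 0.9136
     = 0.08380800 + 0.01534848
     = 0.09915648

Step 2: Apply Bayes' theorem for P(D|+)
P(D|+) = P(+|D)P(D) / P(+)
       = 0.08380800 / 0.09915648
       = 0.8452


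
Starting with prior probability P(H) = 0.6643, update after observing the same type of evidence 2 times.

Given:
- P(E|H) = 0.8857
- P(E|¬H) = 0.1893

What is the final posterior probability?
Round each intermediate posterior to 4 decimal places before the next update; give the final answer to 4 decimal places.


Sequential Bayesian updating:

Initial prior: P(H) = 0.6643

Update 1:
  P(E) = 0.8857 × 0.6643 + 0.1893 × 0.3357 = 0.58837051 + 0.06354801 = 0.65191852
  P(H|E) = 0.58837051 / 0.65191852 = 0.9025

Update 2:
  P(E) = 0.8857 × 0.9025 + 0.1893 × 0.0975 = 0.79934425 + 0.01845675 = 0.81780100
  P(H|E) = 0.79934425 / 0.81780100 = 0.9774

Final posterior: 0.9774


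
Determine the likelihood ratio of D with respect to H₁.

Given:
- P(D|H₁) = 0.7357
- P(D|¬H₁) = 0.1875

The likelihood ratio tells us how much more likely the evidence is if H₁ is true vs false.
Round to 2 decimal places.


Likelihood Ratio (LR) = P(D|H₁) / P(D|¬H₁)

LR = 0.7357 / 0.1875
   = 3.92

The evidence is 3.92 times more likely if H₁ is true than if H₁ is false.
Since LR > 1, the evidence supports H₁ over ¬H₁.


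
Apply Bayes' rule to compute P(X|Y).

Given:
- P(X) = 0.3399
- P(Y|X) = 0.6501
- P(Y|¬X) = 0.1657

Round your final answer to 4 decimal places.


Bayes' theorem: P(X|Y) = P(Y|X) × P(X) / P(Y)

Step 1: Calculate P(Y) using law of total probability
P(Y) = P(Y|X)P(X) + P(Y|¬X)P(¬X)
     = 0.6501 × 0.3399 + 0.1657 × 0.6601
     = 0.22096899 + 0.10937857
     = 0.33034756

Step 2: Apply Bayes' theorem
P(X|Y) = P(Y|X) × P(X) / P(Y)
       = 0.22096899 / 0.33034756
       = 0.6689


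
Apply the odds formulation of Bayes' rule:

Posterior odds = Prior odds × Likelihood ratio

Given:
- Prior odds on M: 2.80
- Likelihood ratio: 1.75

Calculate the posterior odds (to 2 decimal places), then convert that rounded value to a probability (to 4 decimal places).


Step 1: Calculate posterior odds
Posterior odds = Prior odds × LR
               = 2.80 × 1.75
               = 4.90

Step 2: Convert to probability
P(M|E) = Posterior odds / (1 + Posterior odds)
       = 4.90 / (1 + 4.90)
       = 4.90 / 5.90
       = 0.8305

The evidence increased P(M) from 0.7368 to 0.8305.


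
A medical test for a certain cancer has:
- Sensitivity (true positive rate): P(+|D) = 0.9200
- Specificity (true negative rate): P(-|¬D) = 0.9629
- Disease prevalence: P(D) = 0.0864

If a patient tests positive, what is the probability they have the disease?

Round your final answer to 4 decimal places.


Let D = has disease, + = positive test

Given:
- P(D) = 0.0864 (prevalence)
- P(+|D) = 0.9200 (sensitivity)
- P(-|¬D) = 0.9629 (specificity)
- P(+|¬D) = 0.0371 (false positive rate = 1 - specificity)

Step 1: Find P(+)
P(+) = P(+|D)P(D) + P(+|¬D)P(¬D)
     = 0.9200 × 0.0864 + 0.0371 × 0.9136
     = 0.07948800 + 0.03389456
     = 0.11338256

Step 2: Apply Bayes' theorem for P(D|+)
P(D|+) = P(+|D)P(D) / P(+)
       = 0.07948800 / 0.11338256
       = 0.7011


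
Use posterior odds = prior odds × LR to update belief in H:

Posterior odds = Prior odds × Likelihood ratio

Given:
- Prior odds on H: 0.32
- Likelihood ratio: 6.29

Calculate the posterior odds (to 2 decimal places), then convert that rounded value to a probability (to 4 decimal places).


Step 1: Calculate posterior odds
Posterior odds = Prior odds × LR
               = 0.32 × 6.29
               = 2.01

Step 2: Convert to probability
P(H|E) = Posterior odds / (1 + Posterior odds)
       = 2.01 / (1 + 2.01)
       = 2.01 / 3.01
       = 0.6678

The evidence increased P(H) from 0.2424 to 0.6678.


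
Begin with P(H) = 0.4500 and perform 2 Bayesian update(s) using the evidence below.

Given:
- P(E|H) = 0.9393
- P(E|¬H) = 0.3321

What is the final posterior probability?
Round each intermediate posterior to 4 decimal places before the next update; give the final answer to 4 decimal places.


Sequential Bayesian updating:

Initial prior: P(H) = 0.4500

Update 1:
  P(E) = 0.9393 × 0.4500 + 0.3321 × 0.5500 = 0.42268500 + 0.18265500 = 0.60534000
  P(H|E) = 0.42268500 / 0.60534000 = 0.6983

Update 2:
  P(E) = 0.9393 × 0.6983 + 0.3321 × 0.3017 = 0.65591319 + 0.10019457 = 0.75610776
  P(H|E) = 0.65591319 / 0.75610776 = 0.8675

Final posterior: 0.8675


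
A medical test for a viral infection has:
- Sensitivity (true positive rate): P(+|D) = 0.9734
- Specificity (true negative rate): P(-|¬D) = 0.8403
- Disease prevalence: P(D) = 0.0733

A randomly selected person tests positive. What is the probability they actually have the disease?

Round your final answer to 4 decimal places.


Let D = has disease, + = positive test

Given:
- P(D) = 0.0733 (prevalence)
- P(+|D) = 0.9734 (sensitivity)
- P(-|¬D) = 0.8403 (specificity)
- P(+|¬D) = 0.1597 (false positive rate = 1 - specificity)

Step 1: Find P(+)
P(+) = P(+|D)P(D) + P(+|¬D)P(¬D)
     = 0.9734 × 0.0733 + 0.1597 × 0.9267
     = 0.07135022 + 0.14799399
     = 0.21934421

Step 2: Apply Bayes' theorem for P(D|+)
P(D|+) = P(+|D)P(D) / P(+)
       = 0.07135022 / 0.21934421
       = 0.3253


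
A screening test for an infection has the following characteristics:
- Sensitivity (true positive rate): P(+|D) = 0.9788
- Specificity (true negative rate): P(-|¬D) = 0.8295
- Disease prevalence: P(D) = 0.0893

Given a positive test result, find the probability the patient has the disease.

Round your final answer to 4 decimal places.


Let D = has disease, + = positive test

Given:
- P(D) = 0.0893 (prevalence)
- P(+|D) = 0.9788 (sensitivity)
- P(-|¬D) = 0.8295 (specificity)
- P(+|¬D) = 0.1705 (false positive rate = 1 - specificity)

Step 1: Find P(+)
P(+) = P(+|D)P(D) + P(+|¬D)P(¬D)
     = 0.9788 × 0.0893 + 0.1705 × 0.9107
     = 0.08740684 + 0.15527435
     = 0.24268119

Step 2: Apply Bayes' theorem for P(D|+)
P(D|+) = P(+|D)P(D) / P(+)
       = 0.08740684 / 0.24268119
       = 0.3602


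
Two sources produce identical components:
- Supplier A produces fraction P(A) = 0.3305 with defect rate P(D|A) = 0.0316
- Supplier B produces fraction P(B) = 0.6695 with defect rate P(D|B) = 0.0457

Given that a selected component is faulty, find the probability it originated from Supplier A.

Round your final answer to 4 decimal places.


Let A = from Supplier A, D = faulty

Given:
- P(A) = 0.3305, P(B) = 0.6695
- P(D|A) = 0.0316, P(D|B) = 0.0457

Step 1: Find P(D)
P(D) = P(D|A)P(A) + P(D|B)P(B)
     = 0.0316 × 0.3305 + 0.0457 × 0.6695
     = 0.01044380 + 0.03059615
     = 0.04103995

Step 2: Apply Bayes' theorem
P(A|D) = P(D|A)P(A) / P(D)
       = 0.01044380 / 0.04103995
       = 0.2545


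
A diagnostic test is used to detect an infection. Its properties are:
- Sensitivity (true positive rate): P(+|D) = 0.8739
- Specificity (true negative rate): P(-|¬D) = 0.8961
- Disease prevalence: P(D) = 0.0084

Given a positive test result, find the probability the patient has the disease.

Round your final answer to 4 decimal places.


Let D = has disease, + = positive test

Given:
- P(D) = 0.0084 (prevalence)
- P(+|D) = 0.8739 (sensitivity)
- P(-|¬D) = 0.8961 (specificity)
- P(+|¬D) = 0.1039 (false positive rate = 1 - specificity)

Step 1: Find P(+)
P(+) = P(+|D)P(D) + P(+|¬D)P(¬D)
     = 0.8739 × 0.0084 + 0.1039 × 0.9916
     = 0.00734076 + 0.10302724
     = 0.11036800

Step 2: Apply Bayes' theorem for P(D|+)
P(D|+) = P(+|D)P(D) / P(+)
       = 0.00734076 / 0.11036800
       = 0.0665


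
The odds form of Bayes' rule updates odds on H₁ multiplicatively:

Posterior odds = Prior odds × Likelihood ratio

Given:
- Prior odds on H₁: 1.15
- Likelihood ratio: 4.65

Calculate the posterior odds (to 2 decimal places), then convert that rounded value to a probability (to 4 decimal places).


Step 1: Calculate posterior odds
Posterior odds = Prior odds × LR
               = 1.15 × 4.65
               = 5.35

Step 2: Convert to probability
P(H₁|E) = Posterior odds / (1 + Posterior odds)
       = 5.35 / (1 + 5.35)
       = 5.35 / 6.35
       = 0.8425

The evidence increased P(H₁) from 0.5349 to 0.8425.


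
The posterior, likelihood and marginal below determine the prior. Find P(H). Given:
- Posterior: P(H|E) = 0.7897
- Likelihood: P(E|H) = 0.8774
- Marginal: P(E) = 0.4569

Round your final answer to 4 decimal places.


From Bayes' theorem: P(H|E) = P(E|H) × P(H) / P(E)

Rearranging for P(H):
P(H) = P(H|E) × P(E) / P(E|H)
     = 0.7897 × 0.4569 / 0.8774
     = 0.36081393 / 0.8774
     = 0.4112


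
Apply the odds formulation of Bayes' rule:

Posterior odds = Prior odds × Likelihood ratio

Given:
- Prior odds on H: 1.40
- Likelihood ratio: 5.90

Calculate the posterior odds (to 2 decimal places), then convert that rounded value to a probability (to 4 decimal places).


Step 1: Calculate posterior odds
Posterior odds = Prior odds × LR
               = 1.40 × 5.90
               = 8.26

Step 2: Convert to probability
P(H|E) = Posterior odds / (1 + Posterior odds)
       = 8.26 / (1 + 8.26)
       = 8.26 / 9.26
       = 0.8920

The evidence increased P(H) from 0.5833 to 0.8920.


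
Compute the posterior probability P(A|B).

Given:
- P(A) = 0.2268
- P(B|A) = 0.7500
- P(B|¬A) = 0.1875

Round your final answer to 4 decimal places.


Bayes' theorem: P(A|B) = P(B|A) × P(A) / P(B)

Step 1: Calculate P(B) using law of total probability
P(B) = P(B|A)P(A) + P(B|¬A)P(¬A)
     = 0.7500 × 0.2268 + 0.1875 × 0.7732
     = 0.17010000 + 0.14497500
     = 0.31507500

Step 2: Apply Bayes' theorem
P(A|B) = P(B|A) × P(A) / P(B)
       = 0.17010000 / 0.31507500
       = 0.5399


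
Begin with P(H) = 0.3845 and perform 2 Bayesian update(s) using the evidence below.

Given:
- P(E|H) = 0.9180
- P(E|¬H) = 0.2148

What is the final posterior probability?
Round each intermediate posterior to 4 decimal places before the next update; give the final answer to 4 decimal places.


Sequential Bayesian updating:

Initial prior: P(H) = 0.3845

Update 1:
  P(E) = 0.9180 × 0.3845 + 0.2148 × 0.6155 = 0.35297100 + 0.13220940 = 0.48518040
  P(H|E) = 0.35297100 / 0.48518040 = 0.7275

Update 2:
  P(E) = 0.9180 × 0.7275 + 0.2148 × 0.2725 = 0.66784500 + 0.05853300 = 0.72637800
  P(H|E) = 0.66784500 / 0.72637800 = 0.9194

Final posterior: 0.9194


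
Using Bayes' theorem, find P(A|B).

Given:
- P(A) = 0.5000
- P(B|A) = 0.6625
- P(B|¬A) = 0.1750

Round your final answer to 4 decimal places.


Bayes' theorem: P(A|B) = P(B|A) × P(A) / P(B)

Step 1: Calculate P(B) using law of total probability
P(B) = P(B|A)P(A) + P(B|¬A)P(¬A)
     = 0.6625 × 0.5000 + 0.1750 × 0.5000
     = 0.33125000 + 0.08750000
     = 0.41875000

Step 2: Apply Bayes' theorem
P(A|B) = P(B|A) × P(A) / P(B)
       = 0.33125000 / 0.41875000
       = 0.7910


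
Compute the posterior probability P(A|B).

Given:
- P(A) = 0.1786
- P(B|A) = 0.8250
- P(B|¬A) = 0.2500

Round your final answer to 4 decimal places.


Bayes' theorem: P(A|B) = P(B|A) × P(A) / P(B)

Step 1: Calculate P(B) using law of total probability
P(B) = P(B|A)P(A) + P(B|¬A)P(¬A)
     = 0.8250 × 0.1786 + 0.2500 × 0.8214
     = 0.14734500 + 0.20535000
     = 0.35269500

Step 2: Apply Bayes' theorem
P(A|B) = P(B|A) × P(A) / P(B)
       = 0.14734500 / 0.35269500
       = 0.4178


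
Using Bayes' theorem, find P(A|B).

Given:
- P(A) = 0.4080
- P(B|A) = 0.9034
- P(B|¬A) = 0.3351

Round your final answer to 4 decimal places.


Bayes' theorem: P(A|B) = P(B|A) × P(A) / P(B)

Step 1: Calculate P(B) using law of total probability
P(B) = P(B|A)P(A) + P(B|¬A)P(¬A)
     = 0.9034 × 0.4080 + 0.3351 × 0.5920
     = 0.36858720 + 0.19837920
     = 0.56696640

Step 2: Apply Bayes' theorem
P(A|B) = P(B|A) × P(A) / P(B)
       = 0.36858720 / 0.56696640
       = 0.6501
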